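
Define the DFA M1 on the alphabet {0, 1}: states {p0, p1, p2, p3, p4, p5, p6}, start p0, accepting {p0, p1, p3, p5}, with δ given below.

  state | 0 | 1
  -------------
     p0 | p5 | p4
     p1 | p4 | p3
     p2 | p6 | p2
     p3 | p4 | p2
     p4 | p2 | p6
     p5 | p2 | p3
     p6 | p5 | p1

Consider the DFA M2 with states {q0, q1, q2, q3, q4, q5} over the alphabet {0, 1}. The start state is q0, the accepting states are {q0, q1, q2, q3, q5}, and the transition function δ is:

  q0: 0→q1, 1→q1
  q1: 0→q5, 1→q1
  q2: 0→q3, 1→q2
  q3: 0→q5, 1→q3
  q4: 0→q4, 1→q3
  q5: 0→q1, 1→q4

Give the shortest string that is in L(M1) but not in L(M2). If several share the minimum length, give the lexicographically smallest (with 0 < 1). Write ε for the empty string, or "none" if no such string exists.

1101

The string 1101 is accepted by M1 but not by M2.
No shorter string lies in the difference, and 1101 is the lexicographically first length-4 string in L(M1) \ L(M2).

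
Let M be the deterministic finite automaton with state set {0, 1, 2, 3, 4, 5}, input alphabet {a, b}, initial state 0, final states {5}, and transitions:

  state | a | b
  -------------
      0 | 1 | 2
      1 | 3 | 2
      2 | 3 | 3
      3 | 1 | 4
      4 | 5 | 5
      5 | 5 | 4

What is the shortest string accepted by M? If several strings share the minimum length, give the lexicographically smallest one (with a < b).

aaba

A breadth-first search from 0 reaches an accepting state first via the path 0 → 1 → 3 → 4 → 5 on input aaba.
No string of length < 4 is accepted (BFS exhausts all shorter strings without reaching an accepting state), and aaba is the lexicographically least accepting string of length 4.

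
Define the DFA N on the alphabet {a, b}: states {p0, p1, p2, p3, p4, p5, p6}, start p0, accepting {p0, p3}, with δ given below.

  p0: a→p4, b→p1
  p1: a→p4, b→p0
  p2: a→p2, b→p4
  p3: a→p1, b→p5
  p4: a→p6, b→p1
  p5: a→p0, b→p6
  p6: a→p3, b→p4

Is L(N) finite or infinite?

infinite

State p0 is reachable from the start and can reach an accepting state, and it lies on the cycle p0 → p1 → p0.
Traversing that cycle any number of times yields accepted strings of unbounded length, so the language is infinite.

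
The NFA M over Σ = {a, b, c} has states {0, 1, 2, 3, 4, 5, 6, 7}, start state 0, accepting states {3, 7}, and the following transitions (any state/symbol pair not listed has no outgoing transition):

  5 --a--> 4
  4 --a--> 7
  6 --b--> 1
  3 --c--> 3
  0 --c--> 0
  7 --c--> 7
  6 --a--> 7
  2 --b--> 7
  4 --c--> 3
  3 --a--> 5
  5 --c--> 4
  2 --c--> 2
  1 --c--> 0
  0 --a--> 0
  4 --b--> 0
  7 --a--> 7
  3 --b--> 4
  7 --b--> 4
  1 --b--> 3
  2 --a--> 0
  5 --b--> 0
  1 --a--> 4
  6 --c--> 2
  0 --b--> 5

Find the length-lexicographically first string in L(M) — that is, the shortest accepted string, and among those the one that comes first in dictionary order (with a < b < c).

baa

A breadth-first search from 0 reaches an accepting state first via the path 0 → 5 → 4 → 7 on input baa.
No string of length < 3 is accepted (BFS exhausts all shorter strings without reaching an accepting state), and baa is the lexicographically least accepting string of length 3.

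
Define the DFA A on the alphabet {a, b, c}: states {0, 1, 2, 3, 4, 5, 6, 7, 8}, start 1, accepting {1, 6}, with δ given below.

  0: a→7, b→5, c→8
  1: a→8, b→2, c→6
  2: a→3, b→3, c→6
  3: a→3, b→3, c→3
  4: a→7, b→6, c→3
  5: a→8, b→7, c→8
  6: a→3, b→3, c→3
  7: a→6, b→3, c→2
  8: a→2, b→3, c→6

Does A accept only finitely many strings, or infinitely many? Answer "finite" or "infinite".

The useful states (reachable from 1 and able to reach an accepting state) are {1, 2, 6, 8}.
Restricted to these states the transition graph has no cycle, so every accepting path has bounded length and L is finite.

finite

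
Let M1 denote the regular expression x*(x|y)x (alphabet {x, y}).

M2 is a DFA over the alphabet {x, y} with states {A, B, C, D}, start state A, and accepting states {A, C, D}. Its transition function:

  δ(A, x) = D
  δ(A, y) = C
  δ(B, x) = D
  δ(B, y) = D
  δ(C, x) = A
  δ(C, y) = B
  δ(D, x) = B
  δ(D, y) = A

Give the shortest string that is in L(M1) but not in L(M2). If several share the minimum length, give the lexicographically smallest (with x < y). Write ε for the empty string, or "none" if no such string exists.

The string xx is accepted by M1 but not by M2.
No shorter string lies in the difference, and xx is the lexicographically first length-2 string in L(M1) \ L(M2).

xx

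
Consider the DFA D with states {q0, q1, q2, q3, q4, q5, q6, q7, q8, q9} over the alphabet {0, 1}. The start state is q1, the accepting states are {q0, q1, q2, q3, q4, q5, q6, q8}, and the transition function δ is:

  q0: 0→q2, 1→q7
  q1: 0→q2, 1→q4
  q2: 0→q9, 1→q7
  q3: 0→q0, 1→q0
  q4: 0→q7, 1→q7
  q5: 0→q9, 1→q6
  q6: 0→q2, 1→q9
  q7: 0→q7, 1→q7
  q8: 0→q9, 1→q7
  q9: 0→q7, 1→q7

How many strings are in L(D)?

3

The useful subgraph on states {q1, q2, q4} is acyclic, so L(D) is finite; the longest accepting path visits 2 useful states, giving maximum string length 1.
Counting accepting paths from q1 by length: 1 of length 0, 2 of length 1. Total 3.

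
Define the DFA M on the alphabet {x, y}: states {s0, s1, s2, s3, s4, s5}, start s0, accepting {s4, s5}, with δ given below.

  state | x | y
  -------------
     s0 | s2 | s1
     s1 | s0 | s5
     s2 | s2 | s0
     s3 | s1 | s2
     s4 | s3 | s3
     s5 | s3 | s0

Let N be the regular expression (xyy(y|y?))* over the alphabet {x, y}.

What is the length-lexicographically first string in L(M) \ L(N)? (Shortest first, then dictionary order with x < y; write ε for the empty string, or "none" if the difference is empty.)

yy

The string yy is accepted by M but not by N.
No shorter string lies in the difference, and yy is the lexicographically first length-2 string in L(M) \ L(N).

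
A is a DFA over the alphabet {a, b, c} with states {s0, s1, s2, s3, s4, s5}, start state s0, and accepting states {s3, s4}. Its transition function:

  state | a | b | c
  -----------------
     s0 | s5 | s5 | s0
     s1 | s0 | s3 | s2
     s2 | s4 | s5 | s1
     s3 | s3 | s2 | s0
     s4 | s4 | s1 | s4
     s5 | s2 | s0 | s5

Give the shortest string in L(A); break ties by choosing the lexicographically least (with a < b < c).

aaa

A breadth-first search from s0 reaches an accepting state first via the path s0 → s5 → s2 → s4 on input aaa.
No string of length < 3 is accepted (BFS exhausts all shorter strings without reaching an accepting state), and aaa is the lexicographically least accepting string of length 3.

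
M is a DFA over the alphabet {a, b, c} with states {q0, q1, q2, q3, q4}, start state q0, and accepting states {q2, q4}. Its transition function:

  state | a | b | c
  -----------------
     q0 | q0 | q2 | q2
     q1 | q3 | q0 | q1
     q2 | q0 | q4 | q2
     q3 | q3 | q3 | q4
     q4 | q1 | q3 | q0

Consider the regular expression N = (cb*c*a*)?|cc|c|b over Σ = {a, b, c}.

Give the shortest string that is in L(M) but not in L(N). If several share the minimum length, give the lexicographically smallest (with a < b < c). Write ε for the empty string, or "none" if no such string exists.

ab

The string ab is accepted by M but not by N.
No shorter string lies in the difference, and ab is the lexicographically first length-2 string in L(M) \ L(N).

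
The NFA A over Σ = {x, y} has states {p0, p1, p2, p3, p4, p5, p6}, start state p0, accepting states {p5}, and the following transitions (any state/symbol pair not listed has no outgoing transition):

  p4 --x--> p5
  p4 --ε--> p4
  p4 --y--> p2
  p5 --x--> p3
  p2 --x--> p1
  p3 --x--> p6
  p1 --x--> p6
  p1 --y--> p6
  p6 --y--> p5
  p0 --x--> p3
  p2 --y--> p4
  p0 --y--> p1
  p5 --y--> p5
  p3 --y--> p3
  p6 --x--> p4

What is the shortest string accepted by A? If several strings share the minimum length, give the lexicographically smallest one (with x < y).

xxy

A breadth-first search from p0 reaches an accepting state first via the path p0 → p3 → p6 → p5 on input xxy.
No string of length < 3 is accepted (BFS exhausts all shorter strings without reaching an accepting state), and xxy is the lexicographically least accepting string of length 3.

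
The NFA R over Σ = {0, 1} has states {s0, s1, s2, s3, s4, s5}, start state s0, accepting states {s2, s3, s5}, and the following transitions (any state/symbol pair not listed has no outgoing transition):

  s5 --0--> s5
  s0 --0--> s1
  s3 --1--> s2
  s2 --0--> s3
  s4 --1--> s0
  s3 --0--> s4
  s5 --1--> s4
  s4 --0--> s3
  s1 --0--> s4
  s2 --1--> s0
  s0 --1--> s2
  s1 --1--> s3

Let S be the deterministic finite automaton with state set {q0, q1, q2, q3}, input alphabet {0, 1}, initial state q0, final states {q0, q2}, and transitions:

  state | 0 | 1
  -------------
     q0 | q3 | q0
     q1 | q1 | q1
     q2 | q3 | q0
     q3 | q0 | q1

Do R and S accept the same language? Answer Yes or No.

The string 01 is accepted by R but rejected by S.
So L(R) ≠ L(S).

No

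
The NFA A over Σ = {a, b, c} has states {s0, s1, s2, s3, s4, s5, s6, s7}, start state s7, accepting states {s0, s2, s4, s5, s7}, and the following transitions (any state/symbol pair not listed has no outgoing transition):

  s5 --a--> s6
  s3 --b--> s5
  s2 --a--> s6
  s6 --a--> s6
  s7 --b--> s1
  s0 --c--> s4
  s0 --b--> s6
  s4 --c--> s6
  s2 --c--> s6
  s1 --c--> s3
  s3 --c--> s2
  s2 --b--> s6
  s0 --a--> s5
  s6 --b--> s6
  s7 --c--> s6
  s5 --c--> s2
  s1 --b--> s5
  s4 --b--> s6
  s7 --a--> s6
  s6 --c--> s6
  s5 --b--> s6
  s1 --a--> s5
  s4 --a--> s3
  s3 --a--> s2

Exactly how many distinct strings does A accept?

9

The useful subgraph on states {s1, s2, s3, s5, s7} is acyclic, so L(A) is finite; the longest accepting path visits 5 useful states, giving maximum string length 4.
Counting accepting paths from s7 by length: 1 of length 0, 2 of length 2, 5 of length 3, 1 of length 4. Total 9.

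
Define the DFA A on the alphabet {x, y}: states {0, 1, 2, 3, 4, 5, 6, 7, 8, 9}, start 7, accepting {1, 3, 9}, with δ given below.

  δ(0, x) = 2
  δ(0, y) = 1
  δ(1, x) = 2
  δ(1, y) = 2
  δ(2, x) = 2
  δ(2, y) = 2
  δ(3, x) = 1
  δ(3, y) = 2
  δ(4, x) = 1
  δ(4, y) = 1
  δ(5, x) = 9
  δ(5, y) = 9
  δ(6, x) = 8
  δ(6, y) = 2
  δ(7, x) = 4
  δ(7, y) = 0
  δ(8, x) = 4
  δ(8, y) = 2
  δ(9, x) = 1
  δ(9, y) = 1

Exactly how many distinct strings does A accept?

The useful subgraph on states {0, 1, 4, 7} is acyclic, so L(A) is finite; the longest accepting path visits 3 useful states, giving maximum string length 2.
Counting accepting paths from 7 by length: 3 of length 2. Total 3.

3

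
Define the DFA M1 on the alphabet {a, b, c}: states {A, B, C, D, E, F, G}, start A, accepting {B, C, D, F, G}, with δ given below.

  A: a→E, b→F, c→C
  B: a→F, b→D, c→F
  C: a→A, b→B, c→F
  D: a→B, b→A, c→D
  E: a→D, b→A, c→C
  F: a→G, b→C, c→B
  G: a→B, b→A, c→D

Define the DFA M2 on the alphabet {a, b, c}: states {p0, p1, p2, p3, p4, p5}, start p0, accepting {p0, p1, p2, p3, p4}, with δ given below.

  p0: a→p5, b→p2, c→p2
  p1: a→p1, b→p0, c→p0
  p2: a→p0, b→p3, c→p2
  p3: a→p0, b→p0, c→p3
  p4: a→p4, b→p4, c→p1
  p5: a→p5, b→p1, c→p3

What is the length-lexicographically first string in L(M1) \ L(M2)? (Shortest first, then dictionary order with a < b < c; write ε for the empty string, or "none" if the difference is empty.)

The string aa is accepted by M1 but not by M2.
No shorter string lies in the difference, and aa is the lexicographically first length-2 string in L(M1) \ L(M2).

aa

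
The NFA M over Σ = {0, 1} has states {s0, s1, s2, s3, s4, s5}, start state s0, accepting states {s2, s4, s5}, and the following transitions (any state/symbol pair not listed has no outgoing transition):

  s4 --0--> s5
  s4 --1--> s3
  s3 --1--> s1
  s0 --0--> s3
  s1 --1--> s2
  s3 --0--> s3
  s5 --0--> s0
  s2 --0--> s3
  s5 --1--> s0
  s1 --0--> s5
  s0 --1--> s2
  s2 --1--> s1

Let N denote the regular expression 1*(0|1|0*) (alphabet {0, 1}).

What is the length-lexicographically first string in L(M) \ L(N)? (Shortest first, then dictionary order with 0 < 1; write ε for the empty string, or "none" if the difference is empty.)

010

The string 010 is accepted by M but not by N.
No shorter string lies in the difference, and 010 is the lexicographically first length-3 string in L(M) \ L(N).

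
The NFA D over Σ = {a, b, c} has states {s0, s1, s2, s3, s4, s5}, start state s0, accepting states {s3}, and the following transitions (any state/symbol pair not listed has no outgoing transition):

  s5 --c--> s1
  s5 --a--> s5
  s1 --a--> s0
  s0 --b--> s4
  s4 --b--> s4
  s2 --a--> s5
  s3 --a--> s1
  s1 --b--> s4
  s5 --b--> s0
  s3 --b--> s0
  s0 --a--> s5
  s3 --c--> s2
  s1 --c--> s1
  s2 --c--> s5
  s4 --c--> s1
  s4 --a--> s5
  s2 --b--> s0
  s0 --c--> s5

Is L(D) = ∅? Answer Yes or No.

The states reachable from the start state are {s0, s1, s4, s5}.
None of the accepting states {s3} is reachable, so no string is accepted and L(D) = ∅.

Yes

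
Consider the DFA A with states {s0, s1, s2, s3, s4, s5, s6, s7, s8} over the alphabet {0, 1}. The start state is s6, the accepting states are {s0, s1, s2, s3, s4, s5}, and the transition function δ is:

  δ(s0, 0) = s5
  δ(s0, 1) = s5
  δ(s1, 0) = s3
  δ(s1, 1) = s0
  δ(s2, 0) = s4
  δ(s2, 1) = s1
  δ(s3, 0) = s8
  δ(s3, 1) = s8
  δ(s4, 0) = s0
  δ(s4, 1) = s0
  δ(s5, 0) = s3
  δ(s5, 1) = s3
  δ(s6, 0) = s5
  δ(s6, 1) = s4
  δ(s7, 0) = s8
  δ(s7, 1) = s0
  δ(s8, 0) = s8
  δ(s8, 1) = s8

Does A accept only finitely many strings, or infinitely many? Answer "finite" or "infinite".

finite

The useful states (reachable from s6 and able to reach an accepting state) are {s0, s3, s4, s5, s6}.
Restricted to these states the transition graph has no cycle, so every accepting path has bounded length and L is finite.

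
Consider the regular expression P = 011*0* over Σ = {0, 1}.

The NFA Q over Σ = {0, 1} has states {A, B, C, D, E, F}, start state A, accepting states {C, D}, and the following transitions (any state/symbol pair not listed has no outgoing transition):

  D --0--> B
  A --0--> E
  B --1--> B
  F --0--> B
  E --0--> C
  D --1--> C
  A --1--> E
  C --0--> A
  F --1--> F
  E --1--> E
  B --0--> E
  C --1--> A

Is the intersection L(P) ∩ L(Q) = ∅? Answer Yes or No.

No

The string 010 is accepted by both P and Q.
Hence L(P) ∩ L(Q) ≠ ∅.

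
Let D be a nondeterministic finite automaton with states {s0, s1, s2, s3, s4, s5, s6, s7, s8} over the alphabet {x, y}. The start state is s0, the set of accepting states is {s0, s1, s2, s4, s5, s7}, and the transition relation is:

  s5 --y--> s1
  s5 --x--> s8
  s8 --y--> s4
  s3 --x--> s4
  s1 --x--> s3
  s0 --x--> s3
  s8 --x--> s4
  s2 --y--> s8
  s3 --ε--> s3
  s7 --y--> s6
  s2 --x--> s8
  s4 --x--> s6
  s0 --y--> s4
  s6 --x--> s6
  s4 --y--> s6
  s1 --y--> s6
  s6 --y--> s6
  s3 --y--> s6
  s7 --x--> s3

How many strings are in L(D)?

3

The useful subgraph on states {s0, s3, s4} is acyclic, so L(D) is finite; the longest accepting path visits 3 useful states, giving maximum string length 2.
Counting accepting paths from s0 by length: 1 of length 0, 1 of length 1, 1 of length 2. Total 3.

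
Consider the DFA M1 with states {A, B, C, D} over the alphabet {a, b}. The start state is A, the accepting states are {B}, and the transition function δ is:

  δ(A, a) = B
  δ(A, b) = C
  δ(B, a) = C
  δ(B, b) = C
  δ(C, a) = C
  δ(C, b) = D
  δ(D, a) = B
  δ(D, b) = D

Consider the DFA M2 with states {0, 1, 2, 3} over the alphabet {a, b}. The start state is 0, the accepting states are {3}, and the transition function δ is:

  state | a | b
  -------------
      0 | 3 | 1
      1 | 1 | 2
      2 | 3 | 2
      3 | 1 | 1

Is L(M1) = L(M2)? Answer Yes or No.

Yes

Exploring the product automaton M1 × M2 from the start pair (A, 0), following both machines on each input symbol, reaches 4 state pairs: (A, 0), (B, 3), (C, 1), (D, 2).
M1 accepts in {B} and M2 accepts in {3}. In every reachable pair the two components are either both accepting — (B, 3) — or both non-accepting, so no string is accepted by exactly one of the machines: L(M1) \ L(M2) and L(M2) \ L(M1) are both empty.
Hence every string is accepted by M1 iff it is accepted by M2, and the two languages coincide.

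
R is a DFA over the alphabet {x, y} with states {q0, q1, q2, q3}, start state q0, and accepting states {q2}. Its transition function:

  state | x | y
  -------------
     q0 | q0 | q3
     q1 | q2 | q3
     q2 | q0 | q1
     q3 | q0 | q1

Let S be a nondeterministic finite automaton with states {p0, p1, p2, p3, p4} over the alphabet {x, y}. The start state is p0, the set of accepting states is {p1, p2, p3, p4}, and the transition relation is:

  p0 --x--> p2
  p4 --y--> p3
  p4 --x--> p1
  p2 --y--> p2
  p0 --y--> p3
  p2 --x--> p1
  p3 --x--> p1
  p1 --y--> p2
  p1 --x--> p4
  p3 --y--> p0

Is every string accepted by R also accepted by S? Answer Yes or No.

Yes

Exploring the product automaton R × S from the start pair (q0, p0), following both machines on each input symbol, reaches 10 state pairs: (q0, p0), (q0, p2), (q3, p3), (q0, p1), (q3, p2), (q1, p0), (q0, p4), (q1, p2), (q2, p2), (q2, p1).
R accepts in {q2} and S accepts in {p1, p2, p3, p4}. The reachable pairs whose R-component is accepting are (q2, p2), (q2, p1); in each of them the S-component is accepting too, so the product for L(R) \ L(S) (R-component accepting, S-component rejecting) has no reachable accepting pair and the difference is empty.
Hence every string in L(R) is also in L(S).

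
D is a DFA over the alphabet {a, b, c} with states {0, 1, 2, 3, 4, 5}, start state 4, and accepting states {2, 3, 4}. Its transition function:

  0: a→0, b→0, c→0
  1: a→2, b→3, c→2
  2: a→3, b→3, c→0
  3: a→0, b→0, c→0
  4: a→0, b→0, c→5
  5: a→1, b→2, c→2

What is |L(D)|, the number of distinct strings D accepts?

14

The useful subgraph on states {1, 2, 3, 4, 5} is acyclic, so L(D) is finite; the longest accepting path visits 5 useful states, giving maximum string length 4.
Counting accepting paths from 4 by length: 1 of length 0, 2 of length 2, 7 of length 3, 4 of length 4. Total 14.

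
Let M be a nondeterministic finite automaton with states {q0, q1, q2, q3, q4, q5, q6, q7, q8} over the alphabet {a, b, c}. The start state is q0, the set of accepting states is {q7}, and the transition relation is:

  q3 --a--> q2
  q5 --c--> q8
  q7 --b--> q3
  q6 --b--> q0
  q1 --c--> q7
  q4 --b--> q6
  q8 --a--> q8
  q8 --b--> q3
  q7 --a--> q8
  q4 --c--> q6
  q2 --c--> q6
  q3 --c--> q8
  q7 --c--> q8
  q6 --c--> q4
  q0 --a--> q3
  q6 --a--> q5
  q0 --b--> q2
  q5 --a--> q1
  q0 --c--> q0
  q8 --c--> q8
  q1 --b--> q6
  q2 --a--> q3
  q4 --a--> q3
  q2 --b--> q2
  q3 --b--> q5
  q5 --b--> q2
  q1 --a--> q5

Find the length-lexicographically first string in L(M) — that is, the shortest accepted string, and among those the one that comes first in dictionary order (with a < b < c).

A breadth-first search from q0 reaches an accepting state first via the path q0 → q3 → q5 → q1 → q7 on input abac.
No string of length < 4 is accepted (BFS exhausts all shorter strings without reaching an accepting state), and abac is the lexicographically least accepting string of length 4.

abac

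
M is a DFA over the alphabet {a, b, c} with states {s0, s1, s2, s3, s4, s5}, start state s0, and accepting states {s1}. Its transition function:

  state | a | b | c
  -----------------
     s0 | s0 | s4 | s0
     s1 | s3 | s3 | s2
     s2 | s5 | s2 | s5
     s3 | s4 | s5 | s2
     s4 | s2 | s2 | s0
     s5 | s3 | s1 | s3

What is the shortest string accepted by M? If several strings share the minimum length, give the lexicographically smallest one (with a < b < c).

baab

A breadth-first search from s0 reaches an accepting state first via the path s0 → s4 → s2 → s5 → s1 on input baab.
No string of length < 4 is accepted (BFS exhausts all shorter strings without reaching an accepting state), and baab is the lexicographically least accepting string of length 4.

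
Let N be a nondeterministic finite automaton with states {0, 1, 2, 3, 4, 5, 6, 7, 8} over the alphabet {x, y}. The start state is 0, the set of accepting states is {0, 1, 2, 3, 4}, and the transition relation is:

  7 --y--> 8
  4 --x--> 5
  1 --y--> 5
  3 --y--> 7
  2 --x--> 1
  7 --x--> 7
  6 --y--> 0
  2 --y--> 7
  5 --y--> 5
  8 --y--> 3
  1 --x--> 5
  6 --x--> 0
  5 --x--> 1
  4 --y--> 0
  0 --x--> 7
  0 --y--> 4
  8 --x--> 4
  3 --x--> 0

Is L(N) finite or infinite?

State 0 is reachable from the start and can reach an accepting state, and it lies on the cycle 0 → 4 → 0.
Traversing that cycle any number of times yields accepted strings of unbounded length, so the language is infinite.

infinite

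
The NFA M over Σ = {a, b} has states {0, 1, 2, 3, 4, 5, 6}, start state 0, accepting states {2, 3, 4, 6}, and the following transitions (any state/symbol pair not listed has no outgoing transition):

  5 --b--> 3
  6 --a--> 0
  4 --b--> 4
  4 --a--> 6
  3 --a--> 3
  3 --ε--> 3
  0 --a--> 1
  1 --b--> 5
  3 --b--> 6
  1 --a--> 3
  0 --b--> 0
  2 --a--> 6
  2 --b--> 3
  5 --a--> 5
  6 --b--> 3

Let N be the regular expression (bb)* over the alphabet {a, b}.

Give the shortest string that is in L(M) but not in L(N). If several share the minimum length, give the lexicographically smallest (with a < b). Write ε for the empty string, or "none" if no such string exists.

The string aa is accepted by M but not by N.
No shorter string lies in the difference, and aa is the lexicographically first length-2 string in L(M) \ L(N).

aa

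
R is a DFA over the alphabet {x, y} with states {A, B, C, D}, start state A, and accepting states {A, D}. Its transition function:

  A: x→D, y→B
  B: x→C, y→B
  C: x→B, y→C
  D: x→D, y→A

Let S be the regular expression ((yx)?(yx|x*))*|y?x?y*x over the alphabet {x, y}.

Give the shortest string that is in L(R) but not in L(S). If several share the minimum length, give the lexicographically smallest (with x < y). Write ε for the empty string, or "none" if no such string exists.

xy

The string xy is accepted by R but not by S.
No shorter string lies in the difference, and xy is the lexicographically first length-2 string in L(R) \ L(S).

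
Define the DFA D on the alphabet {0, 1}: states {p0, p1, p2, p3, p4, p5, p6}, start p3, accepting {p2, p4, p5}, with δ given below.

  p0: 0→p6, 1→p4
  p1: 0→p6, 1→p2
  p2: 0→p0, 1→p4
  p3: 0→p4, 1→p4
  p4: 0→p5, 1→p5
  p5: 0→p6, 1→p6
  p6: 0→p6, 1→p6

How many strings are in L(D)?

The useful subgraph on states {p3, p4, p5} is acyclic, so L(D) is finite; the longest accepting path visits 3 useful states, giving maximum string length 2.
Counting accepting paths from p3 by length: 2 of length 1, 4 of length 2. Total 6.

6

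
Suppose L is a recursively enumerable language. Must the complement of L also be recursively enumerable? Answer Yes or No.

If both L and its complement were r.e., running the two recognisers in parallel would decide L, so L would be recursive; but there are r.e. languages that are not recursive (e.g. the halting problem), and their complements are therefore not r.e.

No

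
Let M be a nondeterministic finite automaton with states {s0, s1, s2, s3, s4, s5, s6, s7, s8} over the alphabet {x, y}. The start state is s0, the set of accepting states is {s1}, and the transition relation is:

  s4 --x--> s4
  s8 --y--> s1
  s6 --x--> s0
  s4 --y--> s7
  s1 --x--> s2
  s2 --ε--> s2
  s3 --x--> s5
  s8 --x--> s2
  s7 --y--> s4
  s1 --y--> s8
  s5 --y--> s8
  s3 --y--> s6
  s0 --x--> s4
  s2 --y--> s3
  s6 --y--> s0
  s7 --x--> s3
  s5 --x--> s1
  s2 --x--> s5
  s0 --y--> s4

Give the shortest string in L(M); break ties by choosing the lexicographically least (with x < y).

xyxxx

A breadth-first search from s0 reaches an accepting state first via the path s0 → s4 → s7 → s3 → s5 → s1 on input xyxxx.
No string of length < 5 is accepted (BFS exhausts all shorter strings without reaching an accepting state), and xyxxx is the lexicographically least accepting string of length 5.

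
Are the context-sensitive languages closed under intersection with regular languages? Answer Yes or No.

Yes

Every regular language is context-sensitive, and context-sensitive languages are closed under intersection (an LBA runs the DFA check and then the LBA for L on the same linear tape).
So the context-sensitive languages are closed under intersection with a regular language.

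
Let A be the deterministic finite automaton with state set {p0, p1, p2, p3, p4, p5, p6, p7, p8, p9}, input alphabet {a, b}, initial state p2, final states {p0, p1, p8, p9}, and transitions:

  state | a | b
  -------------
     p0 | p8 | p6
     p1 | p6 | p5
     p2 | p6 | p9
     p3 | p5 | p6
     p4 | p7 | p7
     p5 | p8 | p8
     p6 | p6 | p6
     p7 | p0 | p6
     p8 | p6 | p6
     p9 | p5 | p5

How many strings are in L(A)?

5

The useful subgraph on states {p2, p5, p8, p9} is acyclic, so L(A) is finite; the longest accepting path visits 4 useful states, giving maximum string length 3.
Counting accepting paths from p2 by length: 1 of length 1, 4 of length 3. Total 5.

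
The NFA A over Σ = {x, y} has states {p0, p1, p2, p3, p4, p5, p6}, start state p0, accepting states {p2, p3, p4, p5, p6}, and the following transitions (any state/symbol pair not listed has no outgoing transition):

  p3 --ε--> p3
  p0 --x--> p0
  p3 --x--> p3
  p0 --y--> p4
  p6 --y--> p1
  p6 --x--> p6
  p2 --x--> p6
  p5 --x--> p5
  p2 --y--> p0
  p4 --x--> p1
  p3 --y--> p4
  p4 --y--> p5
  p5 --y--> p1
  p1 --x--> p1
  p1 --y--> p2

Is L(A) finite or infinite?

infinite

State p0 is reachable from the start and can reach an accepting state, and it lies on the cycle p0 → p0.
Traversing that cycle any number of times yields accepted strings of unbounded length, so the language is infinite.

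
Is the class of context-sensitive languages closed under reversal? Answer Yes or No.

Yes

Reversing both sides of every production of a noncontracting (context-sensitive) grammar gives another noncontracting grammar, and it generates Lᴿ; equivalently an LBA can reverse its tape in place and then run the machine for L.
So the context-sensitive languages are closed under reversal.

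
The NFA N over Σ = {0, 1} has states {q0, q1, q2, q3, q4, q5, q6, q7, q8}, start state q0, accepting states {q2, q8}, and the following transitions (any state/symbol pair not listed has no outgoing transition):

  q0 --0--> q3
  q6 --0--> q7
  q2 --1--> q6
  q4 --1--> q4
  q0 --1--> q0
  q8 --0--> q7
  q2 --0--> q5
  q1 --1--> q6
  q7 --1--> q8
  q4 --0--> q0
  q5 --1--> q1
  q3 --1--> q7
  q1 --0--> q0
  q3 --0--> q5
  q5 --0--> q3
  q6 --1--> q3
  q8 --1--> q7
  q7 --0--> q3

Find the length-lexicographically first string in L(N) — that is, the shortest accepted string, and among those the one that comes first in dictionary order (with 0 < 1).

A breadth-first search from q0 reaches an accepting state first via the path q0 → q3 → q7 → q8 on input 011.
No string of length < 3 is accepted (BFS exhausts all shorter strings without reaching an accepting state), and 011 is the lexicographically least accepting string of length 3.

011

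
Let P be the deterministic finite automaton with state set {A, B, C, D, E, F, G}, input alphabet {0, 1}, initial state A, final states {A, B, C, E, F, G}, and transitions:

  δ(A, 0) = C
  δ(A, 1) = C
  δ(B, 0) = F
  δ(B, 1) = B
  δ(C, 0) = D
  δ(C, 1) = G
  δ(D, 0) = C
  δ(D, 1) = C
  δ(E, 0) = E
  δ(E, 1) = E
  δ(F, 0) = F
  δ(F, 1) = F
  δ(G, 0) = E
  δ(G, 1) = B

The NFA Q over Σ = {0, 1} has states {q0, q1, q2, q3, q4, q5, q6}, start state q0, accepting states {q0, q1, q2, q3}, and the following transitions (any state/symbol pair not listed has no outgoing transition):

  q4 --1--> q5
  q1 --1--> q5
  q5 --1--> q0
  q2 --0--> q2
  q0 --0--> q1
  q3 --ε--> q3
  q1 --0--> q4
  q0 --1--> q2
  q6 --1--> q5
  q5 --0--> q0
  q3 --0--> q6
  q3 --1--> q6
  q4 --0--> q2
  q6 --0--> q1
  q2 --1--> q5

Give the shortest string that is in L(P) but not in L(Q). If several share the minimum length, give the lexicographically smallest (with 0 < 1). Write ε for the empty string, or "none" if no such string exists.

01

The string 01 is accepted by P but not by Q.
No shorter string lies in the difference, and 01 is the lexicographically first length-2 string in L(P) \ L(Q).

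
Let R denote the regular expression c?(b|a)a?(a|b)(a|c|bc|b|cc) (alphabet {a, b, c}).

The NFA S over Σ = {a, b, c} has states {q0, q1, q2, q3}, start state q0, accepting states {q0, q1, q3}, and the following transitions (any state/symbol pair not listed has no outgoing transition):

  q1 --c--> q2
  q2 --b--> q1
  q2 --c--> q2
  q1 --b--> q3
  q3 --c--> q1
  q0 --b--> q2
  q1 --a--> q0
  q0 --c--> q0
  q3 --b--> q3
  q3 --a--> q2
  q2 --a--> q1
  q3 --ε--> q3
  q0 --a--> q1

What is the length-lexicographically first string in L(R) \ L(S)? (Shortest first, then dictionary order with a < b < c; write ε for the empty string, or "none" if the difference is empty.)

aab

The string aab is accepted by R but not by S.
No shorter string lies in the difference, and aab is the lexicographically first length-3 string in L(R) \ L(S).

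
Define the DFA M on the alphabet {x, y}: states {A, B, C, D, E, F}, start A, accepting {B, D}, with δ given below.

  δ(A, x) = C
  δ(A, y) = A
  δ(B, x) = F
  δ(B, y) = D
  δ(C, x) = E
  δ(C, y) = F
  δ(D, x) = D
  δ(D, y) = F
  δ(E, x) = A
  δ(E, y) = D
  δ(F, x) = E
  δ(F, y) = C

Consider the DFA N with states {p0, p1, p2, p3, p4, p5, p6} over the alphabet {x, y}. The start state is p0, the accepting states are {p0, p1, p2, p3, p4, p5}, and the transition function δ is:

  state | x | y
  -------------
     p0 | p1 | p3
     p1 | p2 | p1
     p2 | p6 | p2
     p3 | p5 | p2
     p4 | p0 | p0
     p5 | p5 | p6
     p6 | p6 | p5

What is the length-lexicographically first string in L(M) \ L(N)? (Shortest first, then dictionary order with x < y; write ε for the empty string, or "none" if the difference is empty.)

xxyx

The string xxyx is accepted by M but not by N.
No shorter string lies in the difference, and xxyx is the lexicographically first length-4 string in L(M) \ L(N).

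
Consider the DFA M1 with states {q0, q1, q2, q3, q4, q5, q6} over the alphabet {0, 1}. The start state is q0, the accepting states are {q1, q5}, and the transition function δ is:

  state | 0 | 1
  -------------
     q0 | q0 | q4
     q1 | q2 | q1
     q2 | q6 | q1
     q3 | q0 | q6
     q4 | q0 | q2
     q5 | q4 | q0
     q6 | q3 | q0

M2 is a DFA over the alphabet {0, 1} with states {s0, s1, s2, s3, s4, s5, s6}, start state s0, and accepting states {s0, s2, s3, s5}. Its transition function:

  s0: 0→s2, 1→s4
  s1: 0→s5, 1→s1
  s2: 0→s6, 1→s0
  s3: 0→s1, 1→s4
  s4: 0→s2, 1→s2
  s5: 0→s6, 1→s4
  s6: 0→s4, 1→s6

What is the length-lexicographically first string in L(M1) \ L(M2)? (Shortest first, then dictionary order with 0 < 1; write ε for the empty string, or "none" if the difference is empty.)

The string 1111 is accepted by M1 but not by M2.
No shorter string lies in the difference, and 1111 is the lexicographically first length-4 string in L(M1) \ L(M2).

1111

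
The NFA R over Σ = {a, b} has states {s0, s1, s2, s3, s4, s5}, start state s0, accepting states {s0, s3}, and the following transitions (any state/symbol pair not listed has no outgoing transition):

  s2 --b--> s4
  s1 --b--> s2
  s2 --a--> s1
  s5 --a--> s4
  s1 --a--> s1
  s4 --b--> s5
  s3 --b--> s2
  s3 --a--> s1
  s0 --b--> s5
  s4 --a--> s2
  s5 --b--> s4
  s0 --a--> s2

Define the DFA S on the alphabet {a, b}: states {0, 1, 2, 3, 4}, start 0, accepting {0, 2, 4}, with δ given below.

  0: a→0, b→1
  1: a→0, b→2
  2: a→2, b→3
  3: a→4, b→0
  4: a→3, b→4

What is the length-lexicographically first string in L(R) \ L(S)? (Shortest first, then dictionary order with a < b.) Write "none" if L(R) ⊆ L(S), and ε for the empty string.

none

Exploring the product automaton R × S from the start pair (s0, 0), following both machines on each input symbol, reaches 20 state pairs: (s0, 0), (s2, 0), (s5, 1), (s1, 0), (s4, 1), (s4, 0), (s4, 2), (s2, 1), (s5, 2), (s2, 2), (s5, 3), (s4, 3), (s1, 2), (s4, 4), (s2, 4), (s5, 0), (s2, 3), (s5, 4), (s1, 3), (s1, 4).
R accepts in {s0, s3} and S accepts in {0, 2, 4}. The reachable pairs whose R-component is accepting are (s0, 0); in each of them the S-component is accepting too, so the product for L(R) \ L(S) (R-component accepting, S-component rejecting) has no reachable accepting pair and the difference is empty.
So every string accepted by R is also accepted by S: L(R) \ L(S) = ∅ and there is no such string.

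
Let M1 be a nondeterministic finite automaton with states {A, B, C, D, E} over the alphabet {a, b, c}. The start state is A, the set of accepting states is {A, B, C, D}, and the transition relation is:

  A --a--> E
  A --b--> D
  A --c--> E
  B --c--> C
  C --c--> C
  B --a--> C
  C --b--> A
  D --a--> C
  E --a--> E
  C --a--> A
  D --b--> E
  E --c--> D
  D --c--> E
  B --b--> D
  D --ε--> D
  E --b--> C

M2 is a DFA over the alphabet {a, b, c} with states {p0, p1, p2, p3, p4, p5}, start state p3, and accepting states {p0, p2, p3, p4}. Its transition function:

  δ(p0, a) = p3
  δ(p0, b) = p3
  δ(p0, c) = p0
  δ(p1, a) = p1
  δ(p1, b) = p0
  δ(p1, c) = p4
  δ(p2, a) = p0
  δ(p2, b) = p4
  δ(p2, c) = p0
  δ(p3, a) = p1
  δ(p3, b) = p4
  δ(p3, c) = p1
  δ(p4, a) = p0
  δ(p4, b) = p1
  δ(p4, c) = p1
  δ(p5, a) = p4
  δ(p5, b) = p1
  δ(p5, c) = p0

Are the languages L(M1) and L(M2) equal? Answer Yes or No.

Yes

Exploring the product automaton M1 × M2 from the start pair (A, p3), following both machines on each input symbol, reaches 4 state pairs: (A, p3), (E, p1), (D, p4), (C, p0).
M1 accepts in {A, B, C, D} and M2 accepts in {p0, p2, p3, p4}. In every reachable pair the two components are either both accepting — (A, p3), (D, p4), (C, p0) — or both non-accepting, so no string is accepted by exactly one of the machines: L(M1) \ L(M2) and L(M2) \ L(M1) are both empty.
Hence every string is accepted by M1 iff it is accepted by M2, and the two languages coincide.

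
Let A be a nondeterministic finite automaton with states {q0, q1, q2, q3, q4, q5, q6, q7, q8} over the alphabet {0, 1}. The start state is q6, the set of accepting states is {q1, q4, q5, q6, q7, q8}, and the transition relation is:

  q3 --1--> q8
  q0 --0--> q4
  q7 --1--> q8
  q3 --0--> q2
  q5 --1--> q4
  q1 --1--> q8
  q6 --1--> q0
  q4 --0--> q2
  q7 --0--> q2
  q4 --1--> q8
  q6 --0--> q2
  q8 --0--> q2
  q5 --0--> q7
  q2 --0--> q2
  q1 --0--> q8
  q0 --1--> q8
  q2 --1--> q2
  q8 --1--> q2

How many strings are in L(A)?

The useful subgraph on states {q0, q4, q6, q8} is acyclic, so L(A) is finite; the longest accepting path visits 4 useful states, giving maximum string length 3.
Counting accepting paths from q6 by length: 1 of length 0, 2 of length 2, 1 of length 3. Total 4.

4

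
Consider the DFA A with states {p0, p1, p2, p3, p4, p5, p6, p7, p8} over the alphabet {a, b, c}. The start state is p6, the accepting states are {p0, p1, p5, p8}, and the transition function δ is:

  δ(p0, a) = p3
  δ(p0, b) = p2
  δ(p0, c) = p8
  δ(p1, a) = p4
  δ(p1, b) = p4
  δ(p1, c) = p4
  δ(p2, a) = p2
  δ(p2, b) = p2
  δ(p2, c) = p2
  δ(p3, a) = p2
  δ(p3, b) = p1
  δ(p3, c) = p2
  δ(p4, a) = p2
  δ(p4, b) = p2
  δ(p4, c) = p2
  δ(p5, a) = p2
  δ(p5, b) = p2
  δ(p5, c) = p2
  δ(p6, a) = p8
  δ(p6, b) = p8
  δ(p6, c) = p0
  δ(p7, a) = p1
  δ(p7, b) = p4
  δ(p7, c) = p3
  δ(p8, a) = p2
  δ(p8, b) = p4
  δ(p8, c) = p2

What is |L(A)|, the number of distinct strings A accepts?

The useful subgraph on states {p0, p1, p3, p6, p8} is acyclic, so L(A) is finite; the longest accepting path visits 4 useful states, giving maximum string length 3.
Counting accepting paths from p6 by length: 3 of length 1, 1 of length 2, 1 of length 3. Total 5.

5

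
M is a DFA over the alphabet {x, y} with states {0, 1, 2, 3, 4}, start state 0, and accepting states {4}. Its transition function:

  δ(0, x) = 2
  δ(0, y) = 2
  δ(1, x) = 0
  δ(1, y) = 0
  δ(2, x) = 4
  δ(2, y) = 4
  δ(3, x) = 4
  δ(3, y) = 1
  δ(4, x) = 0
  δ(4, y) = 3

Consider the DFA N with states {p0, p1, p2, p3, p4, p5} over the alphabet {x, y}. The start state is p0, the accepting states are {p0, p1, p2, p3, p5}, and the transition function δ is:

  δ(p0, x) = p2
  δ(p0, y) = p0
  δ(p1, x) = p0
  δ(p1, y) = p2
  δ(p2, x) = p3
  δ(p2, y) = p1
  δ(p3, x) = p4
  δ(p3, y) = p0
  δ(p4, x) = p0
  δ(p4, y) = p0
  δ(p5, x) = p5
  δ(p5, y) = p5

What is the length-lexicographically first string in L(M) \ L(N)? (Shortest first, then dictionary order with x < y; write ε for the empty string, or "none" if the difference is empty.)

yyxxx

The string yyxxx is accepted by M but not by N.
No shorter string lies in the difference, and yyxxx is the lexicographically first length-5 string in L(M) \ L(N).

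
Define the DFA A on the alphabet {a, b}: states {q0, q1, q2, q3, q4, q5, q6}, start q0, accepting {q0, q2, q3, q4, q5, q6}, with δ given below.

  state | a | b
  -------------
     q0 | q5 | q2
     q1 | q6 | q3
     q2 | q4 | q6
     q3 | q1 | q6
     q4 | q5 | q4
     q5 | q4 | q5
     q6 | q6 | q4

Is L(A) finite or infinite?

infinite

State q4 is reachable from the start and can reach an accepting state, and it lies on the cycle q4 → q4.
Traversing that cycle any number of times yields accepted strings of unbounded length, so the language is infinite.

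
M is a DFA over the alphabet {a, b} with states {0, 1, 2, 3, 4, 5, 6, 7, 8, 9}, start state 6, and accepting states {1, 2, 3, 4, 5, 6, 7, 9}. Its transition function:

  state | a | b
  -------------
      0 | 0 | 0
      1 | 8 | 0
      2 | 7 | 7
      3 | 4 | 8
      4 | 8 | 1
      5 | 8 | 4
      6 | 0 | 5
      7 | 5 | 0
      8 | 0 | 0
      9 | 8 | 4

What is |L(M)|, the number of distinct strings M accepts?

4

The useful subgraph on states {1, 4, 5, 6} is acyclic, so L(M) is finite; the longest accepting path visits 4 useful states, giving maximum string length 3.
Counting accepting paths from 6 by length: 1 of length 0, 1 of length 1, 1 of length 2, 1 of length 3. Total 4.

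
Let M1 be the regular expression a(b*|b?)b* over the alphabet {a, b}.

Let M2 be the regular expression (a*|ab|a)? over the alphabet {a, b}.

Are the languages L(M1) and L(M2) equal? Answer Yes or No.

The string abb is accepted by M1 but rejected by M2.
So L(M1) ≠ L(M2).

No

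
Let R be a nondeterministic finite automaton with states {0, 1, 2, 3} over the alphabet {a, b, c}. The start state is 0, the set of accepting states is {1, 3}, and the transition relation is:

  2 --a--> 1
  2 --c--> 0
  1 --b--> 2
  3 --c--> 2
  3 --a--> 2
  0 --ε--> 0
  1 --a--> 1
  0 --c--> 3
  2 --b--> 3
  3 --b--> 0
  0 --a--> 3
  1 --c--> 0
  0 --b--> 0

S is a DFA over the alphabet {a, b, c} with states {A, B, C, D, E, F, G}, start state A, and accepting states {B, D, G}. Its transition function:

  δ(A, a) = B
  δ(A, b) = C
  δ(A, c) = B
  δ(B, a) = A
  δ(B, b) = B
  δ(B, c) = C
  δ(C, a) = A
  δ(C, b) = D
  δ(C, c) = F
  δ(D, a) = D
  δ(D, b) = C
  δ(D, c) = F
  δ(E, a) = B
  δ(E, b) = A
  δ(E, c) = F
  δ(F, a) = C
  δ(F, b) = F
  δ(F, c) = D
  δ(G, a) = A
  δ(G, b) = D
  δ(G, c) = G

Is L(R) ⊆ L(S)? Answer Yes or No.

No

The string ba is in L(R) but not in L(S).
So L(R) ⊄ L(S).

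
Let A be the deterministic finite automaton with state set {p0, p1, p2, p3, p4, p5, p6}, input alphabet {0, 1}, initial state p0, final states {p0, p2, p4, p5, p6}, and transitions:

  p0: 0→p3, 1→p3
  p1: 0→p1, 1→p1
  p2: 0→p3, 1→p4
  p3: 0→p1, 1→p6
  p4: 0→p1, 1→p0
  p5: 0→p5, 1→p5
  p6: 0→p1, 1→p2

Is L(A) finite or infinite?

State p3 is reachable from the start and can reach an accepting state, and it lies on the cycle p3 → p6 → p2 → p3.
Traversing that cycle any number of times yields accepted strings of unbounded length, so the language is infinite.

infinite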